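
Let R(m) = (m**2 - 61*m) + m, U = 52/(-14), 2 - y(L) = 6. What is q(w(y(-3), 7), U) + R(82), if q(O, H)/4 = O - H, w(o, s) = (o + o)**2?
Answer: 14524/7 ≈ 2074.9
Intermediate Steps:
y(L) = -4 (y(L) = 2 - 1*6 = 2 - 6 = -4)
U = -26/7 (U = 52*(-1/14) = -26/7 ≈ -3.7143)
w(o, s) = 4*o**2 (w(o, s) = (2*o)**2 = 4*o**2)
q(O, H) = -4*H + 4*O (q(O, H) = 4*(O - H) = -4*H + 4*O)
R(m) = m**2 - 60*m
q(w(y(-3), 7), U) + R(82) = (-4*(-26/7) + 4*(4*(-4)**2)) + 82*(-60 + 82) = (104/7 + 4*(4*16)) + 82*22 = (104/7 + 4*64) + 1804 = (104/7 + 256) + 1804 = 1896/7 + 1804 = 14524/7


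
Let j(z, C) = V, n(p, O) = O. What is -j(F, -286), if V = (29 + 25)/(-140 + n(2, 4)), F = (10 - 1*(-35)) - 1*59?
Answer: 27/68 ≈ 0.39706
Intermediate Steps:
F = -14 (F = (10 + 35) - 59 = 45 - 59 = -14)
V = -27/68 (V = (29 + 25)/(-140 + 4) = 54/(-136) = 54*(-1/136) = -27/68 ≈ -0.39706)
j(z, C) = -27/68
-j(F, -286) = -1*(-27/68) = 27/68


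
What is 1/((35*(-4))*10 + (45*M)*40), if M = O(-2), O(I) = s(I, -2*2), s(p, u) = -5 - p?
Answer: -1/6800 ≈ -0.00014706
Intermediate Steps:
O(I) = -5 - I
M = -3 (M = -5 - 1*(-2) = -5 + 2 = -3)
1/((35*(-4))*10 + (45*M)*40) = 1/((35*(-4))*10 + (45*(-3))*40) = 1/(-140*10 - 135*40) = 1/(-1400 - 5400) = 1/(-6800) = -1/6800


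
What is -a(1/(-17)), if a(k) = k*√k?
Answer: I*√17/289 ≈ 0.014267*I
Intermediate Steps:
a(k) = k^(3/2)
-a(1/(-17)) = -(1/(-17))^(3/2) = -(-1/17)^(3/2) = -(-1)*I*√17/289 = I*√17/289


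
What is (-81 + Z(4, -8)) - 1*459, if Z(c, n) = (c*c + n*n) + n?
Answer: -468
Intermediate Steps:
Z(c, n) = n + c² + n² (Z(c, n) = (c² + n²) + n = n + c² + n²)
(-81 + Z(4, -8)) - 1*459 = (-81 + (-8 + 4² + (-8)²)) - 1*459 = (-81 + (-8 + 16 + 64)) - 459 = (-81 + 72) - 459 = -9 - 459 = -468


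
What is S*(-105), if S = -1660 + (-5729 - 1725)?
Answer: 956970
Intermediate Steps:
S = -9114 (S = -1660 - 7454 = -9114)
S*(-105) = -9114*(-105) = 956970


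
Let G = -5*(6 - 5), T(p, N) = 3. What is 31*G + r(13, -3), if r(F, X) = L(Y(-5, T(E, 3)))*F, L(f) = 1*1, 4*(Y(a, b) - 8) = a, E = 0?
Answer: -142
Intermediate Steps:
Y(a, b) = 8 + a/4
L(f) = 1
r(F, X) = F (r(F, X) = 1*F = F)
G = -5 (G = -5*1 = -5)
31*G + r(13, -3) = 31*(-5) + 13 = -155 + 13 = -142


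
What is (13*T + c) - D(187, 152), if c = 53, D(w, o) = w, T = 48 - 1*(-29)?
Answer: 867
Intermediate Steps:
T = 77 (T = 48 + 29 = 77)
(13*T + c) - D(187, 152) = (13*77 + 53) - 1*187 = (1001 + 53) - 187 = 1054 - 187 = 867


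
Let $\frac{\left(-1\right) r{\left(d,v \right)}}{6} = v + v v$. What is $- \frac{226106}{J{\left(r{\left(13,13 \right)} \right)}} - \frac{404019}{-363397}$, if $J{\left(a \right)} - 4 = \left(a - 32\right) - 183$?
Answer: $\frac{82692678839}{473506291} \approx 174.64$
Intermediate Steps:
$r{\left(d,v \right)} = - 6 v - 6 v^{2}$ ($r{\left(d,v \right)} = - 6 \left(v + v v\right) = - 6 \left(v + v^{2}\right) = - 6 v - 6 v^{2}$)
$J{\left(a \right)} = -211 + a$ ($J{\left(a \right)} = 4 + \left(\left(a - 32\right) - 183\right) = 4 + \left(\left(-32 + a\right) - 183\right) = 4 + \left(-215 + a\right) = -211 + a$)
$- \frac{226106}{J{\left(r{\left(13,13 \right)} \right)}} - \frac{404019}{-363397} = - \frac{226106}{-211 - 78 \left(1 + 13\right)} - \frac{404019}{-363397} = - \frac{226106}{-211 - 78 \cdot 14} - - \frac{404019}{363397} = - \frac{226106}{-211 - 1092} + \frac{404019}{363397} = - \frac{226106}{-1303} + \frac{404019}{363397} = \left(-226106\right) \left(- \frac{1}{1303}\right) + \frac{404019}{363397} = \frac{226106}{1303} + \frac{404019}{363397} = \frac{82692678839}{473506291}$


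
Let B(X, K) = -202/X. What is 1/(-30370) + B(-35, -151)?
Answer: 1226941/212590 ≈ 5.7714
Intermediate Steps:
1/(-30370) + B(-35, -151) = 1/(-30370) - 202/(-35) = -1/30370 - 202*(-1/35) = -1/30370 + 202/35 = 1226941/212590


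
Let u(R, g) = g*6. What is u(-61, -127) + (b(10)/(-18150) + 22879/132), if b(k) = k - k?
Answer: -77705/132 ≈ -588.67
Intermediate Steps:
u(R, g) = 6*g
b(k) = 0
u(-61, -127) + (b(10)/(-18150) + 22879/132) = 6*(-127) + (0/(-18150) + 22879/132) = -762 + (0*(-1/18150) + 22879*(1/132)) = -762 + (0 + 22879/132) = -762 + 22879/132 = -77705/132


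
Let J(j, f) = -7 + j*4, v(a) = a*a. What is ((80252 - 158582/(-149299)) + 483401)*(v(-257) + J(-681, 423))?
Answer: 30799993545414/863 ≈ 3.5689e+10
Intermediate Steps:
v(a) = a²
J(j, f) = -7 + 4*j
((80252 - 158582/(-149299)) + 483401)*(v(-257) + J(-681, 423)) = ((80252 - 158582/(-149299)) + 483401)*((-257)² + (-7 + 4*(-681))) = ((80252 - 158582*(-1/149299)) + 483401)*(66049 + (-7 - 2724)) = ((80252 + 158582/149299) + 483401)*(66049 - 2731) = (11981701930/149299 + 483401)*63318 = (84152987829/149299)*63318 = 30799993545414/863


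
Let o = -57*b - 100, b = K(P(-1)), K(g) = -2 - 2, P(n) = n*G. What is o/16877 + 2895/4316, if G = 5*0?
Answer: 49411363/72841132 ≈ 0.67834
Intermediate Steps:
G = 0
P(n) = 0 (P(n) = n*0 = 0)
K(g) = -4
b = -4
o = 128 (o = -57*(-4) - 100 = 228 - 100 = 128)
o/16877 + 2895/4316 = 128/16877 + 2895/4316 = 49411363/72841132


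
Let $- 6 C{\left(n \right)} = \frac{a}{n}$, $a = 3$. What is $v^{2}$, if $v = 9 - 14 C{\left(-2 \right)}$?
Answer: $\frac{121}{4} \approx 30.25$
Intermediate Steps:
$C{\left(n \right)} = - \frac{1}{2 n}$ ($C{\left(n \right)} = - \frac{3 \frac{1}{n}}{6} = - \frac{1}{2 n}$)
$v = \frac{11}{2}$ ($v = 9 - 14 \left(- \frac{1}{2 \left(-2\right)}\right) = 9 - 14 \left(\left(- \frac{1}{2}\right) \left(- \frac{1}{2}\right)\right) = 9 - \frac{7}{2} = \frac{11}{2} \approx 5.5$)
$v^{2} = \left(\frac{11}{2}\right)^{2} = \frac{121}{4}$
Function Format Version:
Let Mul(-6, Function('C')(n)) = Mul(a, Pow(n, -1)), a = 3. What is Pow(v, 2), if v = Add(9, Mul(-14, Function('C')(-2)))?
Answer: Rational(121, 4) ≈ 30.250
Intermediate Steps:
Function('C')(n) = Mul(Rational(-1, 2), Pow(n, -1)) (Function('C')(n) = Mul(Rational(-1, 6), Mul(3, Pow(n, -1))) = Mul(Rational(-1, 2), Pow(n, -1)))
v = Rational(11, 2) (v = Add(9, Mul(-14, Mul(Rational(-1, 2), Pow(-2, -1)))) = Add(9, Mul(-14, Mul(Rational(-1, 2), Rational(-1, 2)))) = Add(9, Mul(-14, Rational(1, 4))) = Add(9, Rational(-7, 2)) = Rational(11, 2) ≈ 5.5000)
Pow(v, 2) = Pow(Rational(11, 2), 2) = Rational(121, 4)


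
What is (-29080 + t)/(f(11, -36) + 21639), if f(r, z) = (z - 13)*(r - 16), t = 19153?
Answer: -9927/21884 ≈ -0.45362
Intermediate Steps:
f(r, z) = (-16 + r)*(-13 + z) (f(r, z) = (-13 + z)*(-16 + r) = (-16 + r)*(-13 + z))
(-29080 + t)/(f(11, -36) + 21639) = (-29080 + 19153)/((208 - 16*(-36) - 13*11 + 11*(-36)) + 21639) = -9927/((208 + 576 - 143 - 396) + 21639) = -9927/(245 + 21639) = -9927/21884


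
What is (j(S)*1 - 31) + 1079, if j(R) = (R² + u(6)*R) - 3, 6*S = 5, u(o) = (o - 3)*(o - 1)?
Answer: 38095/36 ≈ 1058.2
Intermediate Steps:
u(o) = (-1 + o)*(-3 + o) (u(o) = (-3 + o)*(-1 + o) = (-1 + o)*(-3 + o))
S = ⅚ (S = (⅙)*5 = ⅚ ≈ 0.83333)
j(R) = -3 + R² + 15*R (j(R) = (R² + (3 + 6² - 4*6)*R) - 3 = (R² + (3 + 36 - 24)*R) - 3 = (R² + 15*R) - 3 = -3 + R² + 15*R)
(j(S)*1 - 31) + 1079 = ((-3 + (⅚)² + 15*(⅚))*1 - 31) + 1079 = ((-3 + 25/36 + 25/2)*1 - 31) + 1079 = ((367/36)*1 - 31) + 1079 = (367/36 - 31) + 1079 = -749/36 + 1079 = 38095/36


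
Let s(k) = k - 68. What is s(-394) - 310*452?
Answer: -140582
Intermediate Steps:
s(k) = -68 + k
s(-394) - 310*452 = (-68 - 394) - 310*452 = -462 - 1*140120 = -462 - 140120 = -140582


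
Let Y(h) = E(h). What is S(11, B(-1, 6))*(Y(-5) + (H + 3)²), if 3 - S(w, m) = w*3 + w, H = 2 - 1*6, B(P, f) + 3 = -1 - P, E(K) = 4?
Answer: -205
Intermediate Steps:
Y(h) = 4
B(P, f) = -4 - P (B(P, f) = -3 + (-1 - P) = -4 - P)
H = -4 (H = 2 - 6 = -4)
S(w, m) = 3 - 4*w (S(w, m) = 3 - (w*3 + w) = 3 - (3*w + w) = 3 - 4*w)
S(11, B(-1, 6))*(Y(-5) + (H + 3)²) = (3 - 4*11)*(4 + (-4 + 3)²) = (3 - 44)*(4 + (-1)²) = -41*(4 + 1) = -41*5 = -205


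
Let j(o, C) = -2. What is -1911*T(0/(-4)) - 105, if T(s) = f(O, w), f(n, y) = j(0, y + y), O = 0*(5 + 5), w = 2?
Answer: 3717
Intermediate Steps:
O = 0 (O = 0*10 = 0)
f(n, y) = -2
T(s) = -2
-1911*T(0/(-4)) - 105 = -1911*(-2) - 105 = -147*(-26) - 105 = 3822 - 105 = 3717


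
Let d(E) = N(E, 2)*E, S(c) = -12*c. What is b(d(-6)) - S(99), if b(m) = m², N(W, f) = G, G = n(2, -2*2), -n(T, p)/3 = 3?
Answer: 4104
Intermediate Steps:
n(T, p) = -9 (n(T, p) = -3*3 = -9)
G = -9
N(W, f) = -9
d(E) = -9*E
b(d(-6)) - S(99) = (-9*(-6))² - (-12)*99 = 54² - 1*(-1188) = 2916 + 1188 = 4104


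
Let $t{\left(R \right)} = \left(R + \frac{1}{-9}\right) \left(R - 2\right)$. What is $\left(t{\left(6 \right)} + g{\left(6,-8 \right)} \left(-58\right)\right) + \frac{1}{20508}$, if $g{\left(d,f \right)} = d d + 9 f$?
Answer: $\frac{129911347}{61524} \approx 2111.6$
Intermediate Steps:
$g{\left(d,f \right)} = d^{2} + 9 f$
$t{\left(R \right)} = \left(-2 + R\right) \left(- \frac{1}{9} + R\right)$ ($t{\left(R \right)} = \left(R - \frac{1}{9}\right) \left(-2 + R\right) = \left(- \frac{1}{9} + R\right) \left(-2 + R\right) = \left(-2 + R\right) \left(- \frac{1}{9} + R\right)$)
$\left(t{\left(6 \right)} + g{\left(6,-8 \right)} \left(-58\right)\right) + \frac{1}{20508} = \left(\left(\frac{2}{9} + 6^{2} - \frac{38}{3}\right) + \left(6^{2} + 9 \left(-8\right)\right) \left(-58\right)\right) + \frac{1}{20508} = \left(\left(\frac{2}{9} + 36 - \frac{38}{3}\right) + \left(36 - 72\right) \left(-58\right)\right) + \frac{1}{20508} = \left(\frac{212}{9} - -2088\right) + \frac{1}{20508} = \left(\frac{212}{9} + 2088\right) + \frac{1}{20508} = \frac{19004}{9} + \frac{1}{20508} = \frac{129911347}{61524}$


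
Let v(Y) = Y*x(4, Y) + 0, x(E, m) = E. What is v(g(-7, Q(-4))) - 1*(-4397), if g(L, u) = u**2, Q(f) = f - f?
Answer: 4397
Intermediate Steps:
Q(f) = 0
v(Y) = 4*Y (v(Y) = Y*4 + 0 = 4*Y + 0 = 4*Y)
v(g(-7, Q(-4))) - 1*(-4397) = 4*0**2 - 1*(-4397) = 4*0 + 4397 = 0 + 4397 = 4397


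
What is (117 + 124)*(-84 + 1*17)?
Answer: -16147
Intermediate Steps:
(117 + 124)*(-84 + 1*17) = 241*(-84 + 17) = 241*(-67) = -16147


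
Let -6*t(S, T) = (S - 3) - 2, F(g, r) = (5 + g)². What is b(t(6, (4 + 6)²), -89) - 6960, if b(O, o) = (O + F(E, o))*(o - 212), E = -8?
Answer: -57713/6 ≈ -9618.8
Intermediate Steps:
t(S, T) = ⅚ - S/6 (t(S, T) = -((S - 3) - 2)/6 = -((-3 + S) - 2)/6 = -(-5 + S)/6 = ⅚ - S/6)
b(O, o) = (-212 + o)*(9 + O) (b(O, o) = (O + (5 - 8)²)*(o - 212) = (O + (-3)²)*(-212 + o) = (O + 9)*(-212 + o) = (9 + O)*(-212 + o) = (-212 + o)*(9 + O))
b(t(6, (4 + 6)²), -89) - 6960 = (-1908 - 212*(⅚ - ⅙*6) + 9*(-89) + (⅚ - ⅙*6)*(-89)) - 6960 = (-1908 - 212*(⅚ - 1) - 801 + (⅚ - 1)*(-89)) - 6960 = (-1908 - 212*(-⅙) - 801 - ⅙*(-89)) - 6960 = (-1908 + 106/3 - 801 + 89/6) - 6960 = -15953/6 - 6960 = -57713/6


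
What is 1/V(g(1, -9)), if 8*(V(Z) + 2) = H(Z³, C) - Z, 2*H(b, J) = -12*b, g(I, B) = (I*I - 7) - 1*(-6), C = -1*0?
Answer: -½ ≈ -0.50000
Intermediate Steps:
C = 0
g(I, B) = -1 + I² (g(I, B) = (I² - 7) + 6 = (-7 + I²) + 6 = -1 + I²)
H(b, J) = -6*b (H(b, J) = (-12*b)/2 = -6*b)
V(Z) = -2 - 3*Z³/4 - Z/8 (V(Z) = -2 + (-6*Z³ - Z)/8 = -2 + (-Z - 6*Z³)/8 = -2 + (-3*Z³/4 - Z/8) = -2 - 3*Z³/4 - Z/8)
1/V(g(1, -9)) = 1/(-2 - 3*(-1 + 1²)³/4 - (-1 + 1²)/8) = 1/(-2 - 3*(-1 + 1)³/4 - (-1 + 1)/8) = 1/(-2 - ¾*0³ - ⅛*0) = 1/(-2 - ¾*0 + 0) = 1/(-2 + 0 + 0) = 1/(-2) = -½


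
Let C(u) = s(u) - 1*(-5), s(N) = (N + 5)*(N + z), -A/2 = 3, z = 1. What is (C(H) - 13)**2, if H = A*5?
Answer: 514089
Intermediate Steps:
A = -6 (A = -2*3 = -6)
H = -30 (H = -6*5 = -30)
s(N) = (1 + N)*(5 + N) (s(N) = (N + 5)*(N + 1) = (5 + N)*(1 + N) = (1 + N)*(5 + N))
C(u) = 10 + u**2 + 6*u (C(u) = (5 + u**2 + 6*u) - 1*(-5) = (5 + u**2 + 6*u) + 5 = 10 + u**2 + 6*u)
(C(H) - 13)**2 = ((10 + (-30)**2 + 6*(-30)) - 13)**2 = ((10 + 900 - 180) - 13)**2 = (730 - 13)**2 = 717**2 = 514089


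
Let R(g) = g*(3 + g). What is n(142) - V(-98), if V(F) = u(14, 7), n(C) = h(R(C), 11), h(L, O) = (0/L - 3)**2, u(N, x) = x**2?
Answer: -40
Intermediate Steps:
h(L, O) = 9 (h(L, O) = (0 - 3)**2 = (-3)**2 = 9)
n(C) = 9
V(F) = 49 (V(F) = 7**2 = 49)
n(142) - V(-98) = 9 - 1*49 = 9 - 49 = -40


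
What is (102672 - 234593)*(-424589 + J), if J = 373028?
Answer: 6801978681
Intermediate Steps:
(102672 - 234593)*(-424589 + J) = (102672 - 234593)*(-424589 + 373028) = -131921*(-51561) = 6801978681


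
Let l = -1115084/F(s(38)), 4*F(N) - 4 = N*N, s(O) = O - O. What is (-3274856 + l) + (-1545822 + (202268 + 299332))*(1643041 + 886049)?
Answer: -2640935807920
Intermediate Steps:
s(O) = 0
F(N) = 1 + N²/4 (F(N) = 1 + (N*N)/4 = 1 + N²/4)
l = -1115084 (l = -1115084/(1 + (¼)*0²) = -1115084/(1 + (¼)*0) = -1115084/(1 + 0) = -1115084/1 = -1115084*1 = -1115084)
(-3274856 + l) + (-1545822 + (202268 + 299332))*(1643041 + 886049) = (-3274856 - 1115084) + (-1545822 + (202268 + 299332))*(1643041 + 886049) = -4389940 + (-1545822 + 501600)*2529090 = -4389940 - 1044222*2529090 = -4389940 - 2640931417980 = -2640935807920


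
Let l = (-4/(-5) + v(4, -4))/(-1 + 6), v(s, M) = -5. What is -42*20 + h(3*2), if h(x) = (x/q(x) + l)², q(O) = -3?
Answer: -519959/625 ≈ -831.93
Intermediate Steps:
l = -21/25 (l = (-4/(-5) - 5)/(-1 + 6) = (-4*(-⅕) - 5)/5 = (⅘ - 5)*(⅕) = -21/5*⅕ = -21/25 ≈ -0.84000)
h(x) = (-21/25 - x/3)² (h(x) = (x/(-3) - 21/25)² = (x*(-⅓) - 21/25)² = (-x/3 - 21/25)² = (-21/25 - x/3)²)
-42*20 + h(3*2) = -42*20 + (63 + 25*(3*2))²/5625 = -840 + (63 + 25*6)²/5625 = -840 + (63 + 150)²/5625 = -840 + (1/5625)*213² = -840 + (1/5625)*45369 = -840 + 5041/625 = -519959/625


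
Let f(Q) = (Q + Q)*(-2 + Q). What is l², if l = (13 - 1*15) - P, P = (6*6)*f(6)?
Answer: 2992900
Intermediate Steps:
f(Q) = 2*Q*(-2 + Q) (f(Q) = (2*Q)*(-2 + Q) = 2*Q*(-2 + Q))
P = 1728 (P = (6*6)*(2*6*(-2 + 6)) = 36*(2*6*4) = 36*48 = 1728)
l = -1730 (l = (13 - 1*15) - 1*1728 = (13 - 15) - 1728 = -2 - 1728 = -1730)
l² = (-1730)² = 2992900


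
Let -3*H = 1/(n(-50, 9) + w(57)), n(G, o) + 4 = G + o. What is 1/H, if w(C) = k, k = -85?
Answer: 390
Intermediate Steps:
w(C) = -85
n(G, o) = -4 + G + o (n(G, o) = -4 + (G + o) = -4 + G + o)
H = 1/390 (H = -1/(3*((-4 - 50 + 9) - 85)) = -1/(3*(-45 - 85)) = -⅓/(-130) = -⅓*(-1/130) = 1/390 ≈ 0.0025641)
1/H = 1/(1/390) = 390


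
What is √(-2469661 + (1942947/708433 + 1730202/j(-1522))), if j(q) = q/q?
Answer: 20*I*√927790803466021/708433 ≈ 859.92*I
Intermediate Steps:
j(q) = 1
√(-2469661 + (1942947/708433 + 1730202/j(-1522))) = √(-2469661 + (1942947/708433 + 1730202/1)) = √(-2469661 + (1942947*(1/708433) + 1730202*1)) = √(-2469661 + (1942947/708433 + 1730202)) = √(-2469661 + 1225734136413/708433) = √(-523855214800/708433) = 20*I*√927790803466021/708433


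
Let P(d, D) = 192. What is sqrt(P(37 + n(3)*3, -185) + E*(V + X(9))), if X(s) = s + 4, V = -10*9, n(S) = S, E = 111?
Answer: I*sqrt(8355) ≈ 91.406*I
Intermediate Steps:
V = -90
X(s) = 4 + s
sqrt(P(37 + n(3)*3, -185) + E*(V + X(9))) = sqrt(192 + 111*(-90 + (4 + 9))) = sqrt(192 + 111*(-90 + 13)) = sqrt(192 + 111*(-77)) = sqrt(192 - 8547) = sqrt(-8355) = I*sqrt(8355)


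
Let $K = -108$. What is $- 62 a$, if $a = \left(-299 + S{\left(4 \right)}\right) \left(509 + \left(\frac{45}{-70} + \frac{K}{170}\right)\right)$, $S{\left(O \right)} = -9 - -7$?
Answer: $\frac{805383937}{85} \approx 9.4751 \cdot 10^{6}$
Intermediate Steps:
$S{\left(O \right)} = -2$ ($S{\left(O \right)} = -9 + 7 = -2$)
$a = - \frac{25980127}{170}$ ($a = \left(-299 - 2\right) \left(509 + \left(\frac{45}{-70} - \frac{108}{170}\right)\right) = - 301 \left(509 + \left(45 \left(- \frac{1}{70}\right) - \frac{54}{85}\right)\right) = - 301 \left(509 - \frac{1521}{1190}\right) = \left(-301\right) \frac{604189}{1190} = - \frac{25980127}{170} \approx -1.5282 \cdot 10^{5}$)
$- 62 a = \left(-62\right) \left(- \frac{25980127}{170}\right) = \frac{805383937}{85}$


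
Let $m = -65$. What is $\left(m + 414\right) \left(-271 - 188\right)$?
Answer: $-160191$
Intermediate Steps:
$\left(m + 414\right) \left(-271 - 188\right) = \left(-65 + 414\right) \left(-271 - 188\right) = 349 \left(-459\right) = -160191$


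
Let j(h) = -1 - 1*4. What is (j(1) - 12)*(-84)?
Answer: 1428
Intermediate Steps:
j(h) = -5 (j(h) = -1 - 4 = -5)
(j(1) - 12)*(-84) = (-5 - 12)*(-84) = -17*(-84) = 1428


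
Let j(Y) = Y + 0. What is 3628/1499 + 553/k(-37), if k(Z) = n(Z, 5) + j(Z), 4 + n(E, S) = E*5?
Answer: -9019/338774 ≈ -0.026622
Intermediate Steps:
j(Y) = Y
n(E, S) = -4 + 5*E (n(E, S) = -4 + E*5 = -4 + 5*E)
k(Z) = -4 + 6*Z (k(Z) = (-4 + 5*Z) + Z = -4 + 6*Z)
3628/1499 + 553/k(-37) = 3628/1499 + 553/(-4 + 6*(-37)) = 3628*(1/1499) + 553/(-4 - 222) = 3628/1499 + 553/(-226) = 3628/1499 + 553*(-1/226) = 3628/1499 - 553/226 = -9019/338774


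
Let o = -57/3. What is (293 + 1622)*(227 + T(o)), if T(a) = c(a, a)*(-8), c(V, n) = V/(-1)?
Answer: 143625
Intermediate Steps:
c(V, n) = -V (c(V, n) = V*(-1) = -V)
o = -19 (o = -57*⅓ = -19)
T(a) = 8*a (T(a) = -a*(-8) = 8*a)
(293 + 1622)*(227 + T(o)) = (293 + 1622)*(227 + 8*(-19)) = 1915*(227 - 152) = 1915*75 = 143625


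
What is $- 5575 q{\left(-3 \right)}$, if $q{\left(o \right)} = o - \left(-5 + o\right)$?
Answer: $-27875$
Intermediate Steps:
$q{\left(o \right)} = 5$
$- 5575 q{\left(-3 \right)} = \left(-5575\right) 5 = -27875$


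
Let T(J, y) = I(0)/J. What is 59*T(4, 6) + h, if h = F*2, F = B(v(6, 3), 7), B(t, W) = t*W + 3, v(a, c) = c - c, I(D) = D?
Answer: 6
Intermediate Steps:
v(a, c) = 0
B(t, W) = 3 + W*t (B(t, W) = W*t + 3 = 3 + W*t)
T(J, y) = 0 (T(J, y) = 0/J = 0)
F = 3 (F = 3 + 7*0 = 3 + 0 = 3)
h = 6 (h = 3*2 = 6)
59*T(4, 6) + h = 59*0 + 6 = 0 + 6 = 6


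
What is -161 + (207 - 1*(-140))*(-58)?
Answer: -20287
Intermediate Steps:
-161 + (207 - 1*(-140))*(-58) = -161 + (207 + 140)*(-58) = -161 + 347*(-58) = -161 - 20126 = -20287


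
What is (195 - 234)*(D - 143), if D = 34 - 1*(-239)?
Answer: -5070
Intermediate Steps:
D = 273 (D = 34 + 239 = 273)
(195 - 234)*(D - 143) = (195 - 234)*(273 - 143) = -39*130 = -5070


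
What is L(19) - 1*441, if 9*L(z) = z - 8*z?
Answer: -4102/9 ≈ -455.78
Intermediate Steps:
L(z) = -7*z/9 (L(z) = (z - 8*z)/9 = (-7*z)/9 = -7*z/9)
L(19) - 1*441 = -7/9*19 - 1*441 = -133/9 - 441 = -4102/9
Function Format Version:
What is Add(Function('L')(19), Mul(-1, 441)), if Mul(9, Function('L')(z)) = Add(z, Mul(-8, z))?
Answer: Rational(-4102, 9) ≈ -455.78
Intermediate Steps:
Function('L')(z) = Mul(Rational(-7, 9), z) (Function('L')(z) = Mul(Rational(1, 9), Add(z, Mul(-8, z))) = Mul(Rational(1, 9), Mul(-7, z)) = Mul(Rational(-7, 9), z))
Add(Function('L')(19), Mul(-1, 441)) = Add(Mul(Rational(-7, 9), 19), Mul(-1, 441)) = Add(Rational(-133, 9), -441) = Rational(-4102, 9)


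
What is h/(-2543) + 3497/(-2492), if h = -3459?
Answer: -273043/6337156 ≈ -0.043086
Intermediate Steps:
h/(-2543) + 3497/(-2492) = -3459/(-2543) + 3497/(-2492) = -3459*(-1/2543) + 3497*(-1/2492) = 3459/2543 - 3497/2492 = -273043/6337156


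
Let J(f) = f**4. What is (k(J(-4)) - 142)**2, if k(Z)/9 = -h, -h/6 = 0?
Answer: 20164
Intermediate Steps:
h = 0 (h = -6*0 = 0)
k(Z) = 0 (k(Z) = 9*(-1*0) = 9*0 = 0)
(k(J(-4)) - 142)**2 = (0 - 142)**2 = (-142)**2 = 20164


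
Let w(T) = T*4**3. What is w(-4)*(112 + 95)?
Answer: -52992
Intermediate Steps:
w(T) = 64*T (w(T) = T*64 = 64*T)
w(-4)*(112 + 95) = (64*(-4))*(112 + 95) = -256*207 = -52992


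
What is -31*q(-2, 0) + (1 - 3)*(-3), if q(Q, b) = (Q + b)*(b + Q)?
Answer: -118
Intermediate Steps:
q(Q, b) = (Q + b)² (q(Q, b) = (Q + b)*(Q + b) = (Q + b)²)
-31*q(-2, 0) + (1 - 3)*(-3) = -31*(-2 + 0)² + (1 - 3)*(-3) = -31*(-2)² - 2*(-3) = -31*4 + 6 = -124 + 6 = -118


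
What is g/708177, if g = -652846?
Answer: -652846/708177 ≈ -0.92187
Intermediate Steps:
g/708177 = -652846/708177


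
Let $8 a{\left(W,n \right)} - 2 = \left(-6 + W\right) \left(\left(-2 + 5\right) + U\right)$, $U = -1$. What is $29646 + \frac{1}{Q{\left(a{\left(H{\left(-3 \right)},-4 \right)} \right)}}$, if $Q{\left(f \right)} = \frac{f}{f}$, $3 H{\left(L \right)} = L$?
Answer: $29647$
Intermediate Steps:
$H{\left(L \right)} = \frac{L}{3}$
$a{\left(W,n \right)} = - \frac{5}{4} + \frac{W}{4}$ ($a{\left(W,n \right)} = \frac{1}{4} + \frac{\left(-6 + W\right) \left(\left(-2 + 5\right) - 1\right)}{8} = \frac{1}{4} + \frac{\left(-6 + W\right) \left(3 - 1\right)}{8} = \frac{1}{4} + \frac{\left(-6 + W\right) 2}{8} = \frac{1}{4} + \frac{-12 + 2 W}{8} = \frac{1}{4} + \left(- \frac{3}{2} + \frac{W}{4}\right) = - \frac{5}{4} + \frac{W}{4}$)
$Q{\left(f \right)} = 1$
$29646 + \frac{1}{Q{\left(a{\left(H{\left(-3 \right)},-4 \right)} \right)}} = 29646 + 1^{-1} = 29646 + 1 = 29647$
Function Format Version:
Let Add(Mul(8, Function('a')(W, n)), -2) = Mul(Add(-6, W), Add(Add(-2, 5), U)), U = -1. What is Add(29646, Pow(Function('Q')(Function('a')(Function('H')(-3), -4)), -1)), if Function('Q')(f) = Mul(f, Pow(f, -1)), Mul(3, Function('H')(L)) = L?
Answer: 29647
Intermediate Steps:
Function('H')(L) = Mul(Rational(1, 3), L)
Function('a')(W, n) = Add(Rational(-5, 4), Mul(Rational(1, 4), W)) (Function('a')(W, n) = Add(Rational(1, 4), Mul(Rational(1, 8), Mul(Add(-6, W), Add(Add(-2, 5), -1)))) = Add(Rational(1, 4), Mul(Rational(1, 8), Mul(Add(-6, W), Add(3, -1)))) = Add(Rational(1, 4), Mul(Rational(1, 8), Mul(Add(-6, W), 2))) = Add(Rational(1, 4), Mul(Rational(1, 8), Add(-12, Mul(2, W)))) = Add(Rational(1, 4), Add(Rational(-3, 2), Mul(Rational(1, 4), W))) = Add(Rational(-5, 4), Mul(Rational(1, 4), W)))
Function('Q')(f) = 1
Add(29646, Pow(Function('Q')(Function('a')(Function('H')(-3), -4)), -1)) = Add(29646, Pow(1, -1)) = Add(29646, 1) = 29647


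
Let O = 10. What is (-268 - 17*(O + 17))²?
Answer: 528529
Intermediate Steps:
(-268 - 17*(O + 17))² = (-268 - 17*(10 + 17))² = (-268 - 17*27)² = (-268 - 459)² = (-727)² = 528529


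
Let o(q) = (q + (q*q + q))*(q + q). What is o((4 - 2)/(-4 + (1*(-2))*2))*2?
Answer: 7/16 ≈ 0.43750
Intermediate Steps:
o(q) = 2*q*(q² + 2*q) (o(q) = (q + (q² + q))*(2*q) = (q + (q + q²))*(2*q) = (q² + 2*q)*(2*q) = 2*q*(q² + 2*q))
o((4 - 2)/(-4 + (1*(-2))*2))*2 = (2*((4 - 2)/(-4 + (1*(-2))*2))²*(2 + (4 - 2)/(-4 + (1*(-2))*2)))*2 = (2*(2/(-4 - 2*2))²*(2 + 2/(-4 - 2*2)))*2 = (2*(2/(-4 - 4))²*(2 + 2/(-4 - 4)))*2 = (2*(2/(-8))²*(2 + 2/(-8)))*2 = (2*(2*(-⅛))²*(2 + 2*(-⅛)))*2 = (2*(-¼)²*(2 - ¼))*2 = (2*(1/16)*(7/4))*2 = (7/32)*2 = 7/16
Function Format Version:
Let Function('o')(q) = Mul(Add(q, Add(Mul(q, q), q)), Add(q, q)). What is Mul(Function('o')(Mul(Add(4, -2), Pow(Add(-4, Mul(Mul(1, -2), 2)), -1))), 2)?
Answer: Rational(7, 16) ≈ 0.43750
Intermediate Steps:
Function('o')(q) = Mul(2, q, Add(Pow(q, 2), Mul(2, q))) (Function('o')(q) = Mul(Add(q, Add(Pow(q, 2), q)), Mul(2, q)) = Mul(Add(q, Add(q, Pow(q, 2))), Mul(2, q)) = Mul(Add(Pow(q, 2), Mul(2, q)), Mul(2, q)) = Mul(2, q, Add(Pow(q, 2), Mul(2, q))))
Mul(Function('o')(Mul(Add(4, -2), Pow(Add(-4, Mul(Mul(1, -2), 2)), -1))), 2) = Mul(Mul(2, Pow(Mul(Add(4, -2), Pow(Add(-4, Mul(Mul(1, -2), 2)), -1)), 2), Add(2, Mul(Add(4, -2), Pow(Add(-4, Mul(Mul(1, -2), 2)), -1)))), 2) = Mul(Mul(2, Pow(Mul(2, Pow(Add(-4, Mul(-2, 2)), -1)), 2), Add(2, Mul(2, Pow(Add(-4, Mul(-2, 2)), -1)))), 2) = Mul(Mul(2, Pow(Mul(2, Pow(Add(-4, -4), -1)), 2), Add(2, Mul(2, Pow(Add(-4, -4), -1)))), 2) = Mul(Mul(2, Pow(Mul(2, Pow(-8, -1)), 2), Add(2, Mul(2, Pow(-8, -1)))), 2) = Mul(Mul(2, Pow(Mul(2, Rational(-1, 8)), 2), Add(2, Mul(2, Rational(-1, 8)))), 2) = Mul(Mul(2, Pow(Rational(-1, 4), 2), Add(2, Rational(-1, 4))), 2) = Mul(Mul(2, Rational(1, 16), Rational(7, 4)), 2) = Mul(Rational(7, 32), 2) = Rational(7, 16)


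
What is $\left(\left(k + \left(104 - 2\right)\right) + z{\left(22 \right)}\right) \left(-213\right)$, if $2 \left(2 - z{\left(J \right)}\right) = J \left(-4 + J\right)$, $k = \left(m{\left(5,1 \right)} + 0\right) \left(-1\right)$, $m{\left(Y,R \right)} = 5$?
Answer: $21087$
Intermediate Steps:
$k = -5$ ($k = \left(5 + 0\right) \left(-1\right) = 5 \left(-1\right) = -5$)
$z{\left(J \right)} = 2 - \frac{J \left(-4 + J\right)}{2}$
$\left(\left(k + \left(104 - 2\right)\right) + z{\left(22 \right)}\right) \left(-213\right) = \left(\left(-5 + \left(104 - 2\right)\right) + \left(2 + 2 \cdot 22 - \frac{22^{2}}{2}\right)\right) \left(-213\right) = \left(\left(-5 + 102\right) + \left(2 + 44 - 242\right)\right) \left(-213\right) = \left(97 + \left(2 + 44 - 242\right)\right) \left(-213\right) = \left(97 - 196\right) \left(-213\right) = \left(-99\right) \left(-213\right) = 21087$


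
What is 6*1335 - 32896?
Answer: -24886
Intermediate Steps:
6*1335 - 32896 = 8010 - 32896 = -24886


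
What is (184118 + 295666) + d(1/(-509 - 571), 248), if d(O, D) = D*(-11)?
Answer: 477056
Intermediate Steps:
d(O, D) = -11*D
(184118 + 295666) + d(1/(-509 - 571), 248) = (184118 + 295666) - 11*248 = 479784 - 2728 = 477056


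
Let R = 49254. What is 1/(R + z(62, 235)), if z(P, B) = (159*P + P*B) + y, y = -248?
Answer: 1/73434 ≈ 1.3618e-5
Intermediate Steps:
z(P, B) = -248 + 159*P + B*P (z(P, B) = (159*P + P*B) - 248 = (159*P + B*P) - 248 = -248 + 159*P + B*P)
1/(R + z(62, 235)) = 1/(49254 + (-248 + 159*62 + 235*62)) = 1/(49254 + (-248 + 9858 + 14570)) = 1/(49254 + 24180) = 1/73434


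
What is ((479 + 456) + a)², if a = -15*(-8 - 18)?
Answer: 1755625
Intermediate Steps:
a = 390 (a = -15*(-26) = 390)
((479 + 456) + a)² = ((479 + 456) + 390)² = (935 + 390)² = 1325² = 1755625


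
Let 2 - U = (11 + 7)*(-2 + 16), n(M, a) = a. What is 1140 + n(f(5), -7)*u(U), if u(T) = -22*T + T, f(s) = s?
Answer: -35610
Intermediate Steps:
U = -250 (U = 2 - (11 + 7)*(-2 + 16) = 2 - 18*14 = 2 - 1*252 = 2 - 252 = -250)
u(T) = -21*T
1140 + n(f(5), -7)*u(U) = 1140 - (-147)*(-250) = 1140 - 7*5250 = 1140 - 36750 = -35610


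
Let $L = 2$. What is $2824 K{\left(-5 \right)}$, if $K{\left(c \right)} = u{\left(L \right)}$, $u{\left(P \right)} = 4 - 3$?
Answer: $2824$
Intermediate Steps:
$u{\left(P \right)} = 1$ ($u{\left(P \right)} = 4 - 3 = 1$)
$K{\left(c \right)} = 1$
$2824 K{\left(-5 \right)} = 2824 \cdot 1 = 2824$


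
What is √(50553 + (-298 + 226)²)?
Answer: 3*√6193 ≈ 236.09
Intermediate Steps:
√(50553 + (-298 + 226)²) = √(50553 + (-72)²) = √(50553 + 5184) = √55737 = 3*√6193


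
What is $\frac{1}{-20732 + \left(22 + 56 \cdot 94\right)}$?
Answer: $- \frac{1}{15446} \approx -6.4742 \cdot 10^{-5}$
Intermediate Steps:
$\frac{1}{-20732 + \left(22 + 56 \cdot 94\right)} = \frac{1}{-20732 + \left(22 + 5264\right)} = \frac{1}{-20732 + 5286} = \frac{1}{-15446} = - \frac{1}{15446}$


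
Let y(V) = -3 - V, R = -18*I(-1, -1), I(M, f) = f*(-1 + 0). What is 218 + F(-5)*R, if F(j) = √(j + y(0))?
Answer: 218 - 36*I*√2 ≈ 218.0 - 50.912*I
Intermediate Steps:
I(M, f) = -f (I(M, f) = f*(-1) = -f)
R = -18 (R = -(-18)*(-1) = -18*1 = -18)
F(j) = √(-3 + j) (F(j) = √(j + (-3 - 1*0)) = √(j + (-3 + 0)) = √(j - 3) = √(-3 + j))
218 + F(-5)*R = 218 + √(-3 - 5)*(-18) = 218 + √(-8)*(-18) = 218 + (2*I*√2)*(-18) = 218 - 36*I*√2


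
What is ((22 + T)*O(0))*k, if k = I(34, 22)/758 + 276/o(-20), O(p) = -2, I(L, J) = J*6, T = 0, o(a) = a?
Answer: 1136124/1895 ≈ 599.54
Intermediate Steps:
I(L, J) = 6*J
k = -25821/1895 (k = (6*22)/758 + 276/(-20) = 132*(1/758) + 276*(-1/20) = 66/379 - 69/5 = -25821/1895 ≈ -13.626)
((22 + T)*O(0))*k = ((22 + 0)*(-2))*(-25821/1895) = (22*(-2))*(-25821/1895) = -44*(-25821/1895) = 1136124/1895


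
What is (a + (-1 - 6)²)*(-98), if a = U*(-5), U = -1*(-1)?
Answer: -4312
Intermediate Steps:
U = 1
a = -5 (a = 1*(-5) = -5)
(a + (-1 - 6)²)*(-98) = (-5 + (-1 - 6)²)*(-98) = (-5 + (-7)²)*(-98) = (-5 + 49)*(-98) = 44*(-98) = -4312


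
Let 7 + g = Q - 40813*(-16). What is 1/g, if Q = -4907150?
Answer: -1/4254149 ≈ -2.3506e-7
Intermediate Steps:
g = -4254149 (g = -7 + (-4907150 - 40813*(-16)) = -7 + (-4907150 + 653008) = -7 - 4254142 = -4254149)
1/g = 1/(-4254149) = -1/4254149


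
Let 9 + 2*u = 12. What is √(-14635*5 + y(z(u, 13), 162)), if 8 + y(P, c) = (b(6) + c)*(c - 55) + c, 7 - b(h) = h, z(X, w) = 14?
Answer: 2*I*√13895 ≈ 235.75*I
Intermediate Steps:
u = 3/2 (u = -9/2 + (½)*12 = -9/2 + 6 = 3/2 ≈ 1.5000)
b(h) = 7 - h
y(P, c) = -8 + c + (1 + c)*(-55 + c) (y(P, c) = -8 + (((7 - 1*6) + c)*(c - 55) + c) = -8 + (((7 - 6) + c)*(-55 + c) + c) = -8 + ((1 + c)*(-55 + c) + c) = -8 + (c + (1 + c)*(-55 + c)) = -8 + c + (1 + c)*(-55 + c))
√(-14635*5 + y(z(u, 13), 162)) = √(-14635*5 + (-63 + 162² - 53*162)) = √(-73175 + (-63 + 26244 - 8586)) = √(-73175 + 17595) = √(-55580) = 2*I*√13895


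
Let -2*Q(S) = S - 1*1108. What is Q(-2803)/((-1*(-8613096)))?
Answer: 3911/17226192 ≈ 0.00022704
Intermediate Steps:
Q(S) = 554 - S/2 (Q(S) = -(S - 1*1108)/2 = -(S - 1108)/2 = -(-1108 + S)/2 = 554 - S/2)
Q(-2803)/((-1*(-8613096))) = (554 - 1/2*(-2803))/((-1*(-8613096))) = (554 + 2803/2)/8613096 = (3911/2)*(1/8613096) = 3911/17226192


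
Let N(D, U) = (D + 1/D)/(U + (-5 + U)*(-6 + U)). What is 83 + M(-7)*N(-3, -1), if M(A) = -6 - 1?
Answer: 10279/123 ≈ 83.569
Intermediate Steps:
N(D, U) = (D + 1/D)/(U + (-6 + U)*(-5 + U))
M(A) = -7
83 + M(-7)*N(-3, -1) = 83 - 7*(1 + (-3)**2)/((-3)*(30 + (-1)**2 - 10*(-1))) = 83 - (-7)*(1 + 9)/(3*(30 + 1 + 10)) = 83 - (-7)*10/(3*41) = 83 - 7*(-10/123) = 83 + 70/123 = 10279/123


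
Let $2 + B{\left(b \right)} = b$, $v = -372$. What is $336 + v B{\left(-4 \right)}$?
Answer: $2568$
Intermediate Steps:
$B{\left(b \right)} = -2 + b$
$336 + v B{\left(-4 \right)} = 336 - 372 \left(-2 - 4\right) = 336 - -2232 = 336 + 2232 = 2568$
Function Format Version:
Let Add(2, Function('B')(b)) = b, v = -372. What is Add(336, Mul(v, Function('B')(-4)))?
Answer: 2568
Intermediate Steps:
Function('B')(b) = Add(-2, b)
Add(336, Mul(v, Function('B')(-4))) = Add(336, Mul(-372, Add(-2, -4))) = Add(336, Mul(-372, -6)) = Add(336, 2232) = 2568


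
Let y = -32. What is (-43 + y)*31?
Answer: -2325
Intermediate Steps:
(-43 + y)*31 = (-43 - 32)*31 = -75*31 = -2325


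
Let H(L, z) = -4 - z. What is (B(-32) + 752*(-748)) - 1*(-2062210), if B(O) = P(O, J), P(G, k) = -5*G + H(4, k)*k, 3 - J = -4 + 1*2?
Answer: 1499829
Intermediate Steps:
J = 5 (J = 3 - (-4 + 1*2) = 3 - (-4 + 2) = 3 - 1*(-2) = 3 + 2 = 5)
P(G, k) = -5*G + k*(-4 - k) (P(G, k) = -5*G + (-4 - k)*k = -5*G + k*(-4 - k))
B(O) = -45 - 5*O (B(O) = -5*O - 1*5*(4 + 5) = -5*O - 1*5*9 = -5*O - 45 = -45 - 5*O)
(B(-32) + 752*(-748)) - 1*(-2062210) = ((-45 - 5*(-32)) + 752*(-748)) - 1*(-2062210) = ((-45 + 160) - 562496) + 2062210 = (115 - 562496) + 2062210 = -562381 + 2062210 = 1499829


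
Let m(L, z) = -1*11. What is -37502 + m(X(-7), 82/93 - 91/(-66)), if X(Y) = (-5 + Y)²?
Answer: -37513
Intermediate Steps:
m(L, z) = -11
-37502 + m(X(-7), 82/93 - 91/(-66)) = -37502 - 11 = -37513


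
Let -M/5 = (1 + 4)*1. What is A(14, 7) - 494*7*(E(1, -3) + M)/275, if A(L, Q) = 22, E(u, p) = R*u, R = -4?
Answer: 106332/275 ≈ 386.66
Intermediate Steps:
M = -25 (M = -5*(1 + 4) = -25 ≈ -25.000)
E(u, p) = -4*u
A(14, 7) - 494*7*(E(1, -3) + M)/275 = 22 - 494*7*(-4*1 - 25)/275 = 22 - 494*7*(-4 - 25)/275 = 22 - 494*7*(-29)/275 = 22 - (-100282)/275 = 22 - 494*(-203/275) = 22 + 100282/275 = 106332/275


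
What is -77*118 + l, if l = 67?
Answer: -9019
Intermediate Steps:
-77*118 + l = -77*118 + 67 = -9086 + 67 = -9019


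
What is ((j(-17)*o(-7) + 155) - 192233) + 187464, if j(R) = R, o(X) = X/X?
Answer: -4631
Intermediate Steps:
o(X) = 1
((j(-17)*o(-7) + 155) - 192233) + 187464 = ((-17*1 + 155) - 192233) + 187464 = ((-17 + 155) - 192233) + 187464 = (138 - 192233) + 187464 = -192095 + 187464 = -4631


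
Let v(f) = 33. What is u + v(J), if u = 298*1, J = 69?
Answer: 331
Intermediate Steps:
u = 298
u + v(J) = 298 + 33 = 331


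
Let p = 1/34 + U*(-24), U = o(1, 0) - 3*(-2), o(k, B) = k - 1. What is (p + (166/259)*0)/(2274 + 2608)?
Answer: -4895/165988 ≈ -0.029490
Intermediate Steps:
o(k, B) = -1 + k
U = 6 (U = (-1 + 1) - 3*(-2) = 0 + 6 = 6)
p = -4895/34 (p = 1/34 + 6*(-24) = 1/34 - 144 = -4895/34 ≈ -143.97)
(p + (166/259)*0)/(2274 + 2608) = (-4895/34 + (166/259)*0)/(2274 + 2608) = (-4895/34 + (166*(1/259))*0)/4882 = (-4895/34 + (166/259)*0)*(1/4882) = (-4895/34 + 0)*(1/4882) = -4895/34*1/4882 = -4895/165988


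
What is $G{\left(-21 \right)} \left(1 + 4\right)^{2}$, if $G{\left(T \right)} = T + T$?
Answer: $-1050$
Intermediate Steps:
$G{\left(T \right)} = 2 T$
$G{\left(-21 \right)} \left(1 + 4\right)^{2} = 2 \left(-21\right) \left(1 + 4\right)^{2} = - 42 \cdot 5^{2} = \left(-42\right) 25 = -1050$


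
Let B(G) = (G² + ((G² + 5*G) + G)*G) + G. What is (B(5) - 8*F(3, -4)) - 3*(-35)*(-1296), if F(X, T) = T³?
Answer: -135263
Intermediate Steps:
B(G) = G + G² + G*(G² + 6*G) (B(G) = (G² + (G² + 6*G)*G) + G = (G² + G*(G² + 6*G)) + G = G + G² + G*(G² + 6*G))
(B(5) - 8*F(3, -4)) - 3*(-35)*(-1296) = (5*(1 + 5² + 7*5) - 8*(-4)³) - 3*(-35)*(-1296) = (5*(1 + 25 + 35) - 8*(-64)) + 105*(-1296) = (5*61 + 512) - 136080 = (305 + 512) - 136080 = 817 - 136080 = -135263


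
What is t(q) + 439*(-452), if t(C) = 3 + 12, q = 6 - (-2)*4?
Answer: -198413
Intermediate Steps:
q = 14 (q = 6 - 1*(-8) = 6 + 8 = 14)
t(C) = 15
t(q) + 439*(-452) = 15 + 439*(-452) = 15 - 198428 = -198413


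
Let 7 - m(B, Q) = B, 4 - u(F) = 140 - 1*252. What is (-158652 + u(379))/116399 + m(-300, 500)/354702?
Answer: -56197301779/41286958098 ≈ -1.3611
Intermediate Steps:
u(F) = 116 (u(F) = 4 - (140 - 1*252) = 4 - (140 - 252) = 4 - 1*(-112) = 4 + 112 = 116)
m(B, Q) = 7 - B
(-158652 + u(379))/116399 + m(-300, 500)/354702 = (-158652 + 116)/116399 + (7 - 1*(-300))/354702 = -158536*1/116399 + (7 + 300)*(1/354702) = -158536/116399 + 307*(1/354702) = -158536/116399 + 307/354702 = -56197301779/41286958098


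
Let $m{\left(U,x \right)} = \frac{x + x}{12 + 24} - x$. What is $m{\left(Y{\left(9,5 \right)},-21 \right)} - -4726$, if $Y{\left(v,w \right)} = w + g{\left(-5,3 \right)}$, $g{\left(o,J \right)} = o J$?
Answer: $\frac{28475}{6} \approx 4745.8$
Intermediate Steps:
$g{\left(o,J \right)} = J o$
$Y{\left(v,w \right)} = -15 + w$ ($Y{\left(v,w \right)} = w + 3 \left(-5\right) = w - 15 = -15 + w$)
$m{\left(U,x \right)} = - \frac{17 x}{18}$ ($m{\left(U,x \right)} = \frac{2 x}{36} - x = 2 x \frac{1}{36} - x = \frac{x}{18} - x = - \frac{17 x}{18}$)
$m{\left(Y{\left(9,5 \right)},-21 \right)} - -4726 = \left(- \frac{17}{18}\right) \left(-21\right) - -4726 = \frac{119}{6} + 4726 = \frac{28475}{6}$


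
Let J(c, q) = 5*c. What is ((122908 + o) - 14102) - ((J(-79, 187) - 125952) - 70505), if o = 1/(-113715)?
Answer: 34757899469/113715 ≈ 3.0566e+5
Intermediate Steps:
o = -1/113715 ≈ -8.7939e-6
((122908 + o) - 14102) - ((J(-79, 187) - 125952) - 70505) = ((122908 - 1/113715) - 14102) - ((5*(-79) - 125952) - 70505) = (13976483219/113715 - 14102) - ((-395 - 125952) - 70505) = 12372874289/113715 - (-126347 - 70505) = 12372874289/113715 - 1*(-196852) = 12372874289/113715 + 196852 = 34757899469/113715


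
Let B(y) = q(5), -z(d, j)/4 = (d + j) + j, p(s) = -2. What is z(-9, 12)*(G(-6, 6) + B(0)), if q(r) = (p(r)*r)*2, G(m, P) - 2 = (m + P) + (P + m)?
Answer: 1080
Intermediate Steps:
z(d, j) = -8*j - 4*d (z(d, j) = -4*((d + j) + j) = -4*(d + 2*j) = -8*j - 4*d)
G(m, P) = 2 + 2*P + 2*m (G(m, P) = 2 + ((m + P) + (P + m)) = 2 + ((P + m) + (P + m)) = 2 + (2*P + 2*m) = 2 + 2*P + 2*m)
q(r) = -4*r (q(r) = -2*r*2 = -4*r)
B(y) = -20 (B(y) = -4*5 = -20)
z(-9, 12)*(G(-6, 6) + B(0)) = (-8*12 - 4*(-9))*((2 + 2*6 + 2*(-6)) - 20) = (-96 + 36)*((2 + 12 - 12) - 20) = -60*(2 - 20) = -60*(-18) = 1080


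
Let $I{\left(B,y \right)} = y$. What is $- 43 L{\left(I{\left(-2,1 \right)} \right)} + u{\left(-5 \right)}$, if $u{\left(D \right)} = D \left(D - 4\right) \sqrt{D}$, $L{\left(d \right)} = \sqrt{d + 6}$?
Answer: $- 43 \sqrt{7} + 45 i \sqrt{5} \approx -113.77 + 100.62 i$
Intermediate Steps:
$L{\left(d \right)} = \sqrt{6 + d}$
$u{\left(D \right)} = D^{\frac{3}{2}} \left(-4 + D\right)$ ($u{\left(D \right)} = D \left(-4 + D\right) \sqrt{D} = D^{\frac{3}{2}} \left(-4 + D\right)$)
$- 43 L{\left(I{\left(-2,1 \right)} \right)} + u{\left(-5 \right)} = - 43 \sqrt{6 + 1} + \left(-5\right)^{\frac{3}{2}} \left(-4 - 5\right) = - 43 \sqrt{7} + - 5 i \sqrt{5} \left(-9\right) = - 43 \sqrt{7} + 45 i \sqrt{5}$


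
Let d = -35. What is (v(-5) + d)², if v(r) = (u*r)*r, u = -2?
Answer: 7225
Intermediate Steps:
v(r) = -2*r² (v(r) = (-2*r)*r = -2*r²)
(v(-5) + d)² = (-2*(-5)² - 35)² = (-2*25 - 35)² = (-50 - 35)² = (-85)² = 7225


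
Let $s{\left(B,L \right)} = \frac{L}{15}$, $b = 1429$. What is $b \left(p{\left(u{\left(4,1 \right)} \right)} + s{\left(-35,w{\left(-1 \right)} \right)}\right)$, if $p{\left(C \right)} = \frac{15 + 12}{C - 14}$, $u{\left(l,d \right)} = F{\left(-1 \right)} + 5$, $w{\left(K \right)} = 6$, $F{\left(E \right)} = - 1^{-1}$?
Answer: $- \frac{32867}{10} \approx -3286.7$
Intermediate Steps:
$F{\left(E \right)} = -1$ ($F{\left(E \right)} = \left(-1\right) 1 = -1$)
$u{\left(l,d \right)} = 4$ ($u{\left(l,d \right)} = -1 + 5 = 4$)
$p{\left(C \right)} = \frac{27}{-14 + C}$
$s{\left(B,L \right)} = \frac{L}{15}$ ($s{\left(B,L \right)} = L \frac{1}{15} = \frac{L}{15}$)
$b \left(p{\left(u{\left(4,1 \right)} \right)} + s{\left(-35,w{\left(-1 \right)} \right)}\right) = 1429 \left(\frac{27}{-14 + 4} + \frac{1}{15} \cdot 6\right) = 1429 \left(\frac{27}{-10} + \frac{2}{5}\right) = 1429 \left(27 \left(- \frac{1}{10}\right) + \frac{2}{5}\right) = 1429 \left(- \frac{27}{10} + \frac{2}{5}\right) = 1429 \left(- \frac{23}{10}\right) = - \frac{32867}{10}$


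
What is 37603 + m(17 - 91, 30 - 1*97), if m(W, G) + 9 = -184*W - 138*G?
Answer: 60456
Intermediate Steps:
m(W, G) = -9 - 184*W - 138*G (m(W, G) = -9 + (-184*W - 138*G) = -9 - 184*W - 138*G)
37603 + m(17 - 91, 30 - 1*97) = 37603 + (-9 - 184*(17 - 91) - 138*(30 - 1*97)) = 37603 + (-9 - 184*(-74) - 138*(30 - 97)) = 37603 + (-9 + 13616 - 138*(-67)) = 37603 + (-9 + 13616 + 9246) = 37603 + 22853 = 60456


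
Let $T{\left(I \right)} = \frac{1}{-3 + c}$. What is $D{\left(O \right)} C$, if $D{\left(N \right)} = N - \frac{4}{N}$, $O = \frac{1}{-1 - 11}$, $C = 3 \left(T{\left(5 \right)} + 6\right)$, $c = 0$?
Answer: $\frac{9775}{12} \approx 814.58$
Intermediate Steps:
$T{\left(I \right)} = - \frac{1}{3}$ ($T{\left(I \right)} = \frac{1}{-3 + 0} = \frac{1}{-3} = - \frac{1}{3}$)
$C = 17$ ($C = 3 \left(- \frac{1}{3} + 6\right) = 3 \cdot \frac{17}{3} = 17$)
$O = - \frac{1}{12}$ ($O = \frac{1}{-12} = - \frac{1}{12} \approx -0.083333$)
$D{\left(O \right)} C = \left(- \frac{1}{12} - \frac{4}{- \frac{1}{12}}\right) 17 = \left(- \frac{1}{12} - -48\right) 17 = \left(- \frac{1}{12} + 48\right) 17 = \frac{575}{12} \cdot 17 = \frac{9775}{12}$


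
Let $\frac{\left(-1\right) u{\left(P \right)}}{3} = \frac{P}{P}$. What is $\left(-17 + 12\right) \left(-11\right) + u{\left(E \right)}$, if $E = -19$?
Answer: $52$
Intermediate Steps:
$u{\left(P \right)} = -3$ ($u{\left(P \right)} = - 3 \frac{P}{P} = \left(-3\right) 1 = -3$)
$\left(-17 + 12\right) \left(-11\right) + u{\left(E \right)} = \left(-17 + 12\right) \left(-11\right) - 3 = \left(-5\right) \left(-11\right) - 3 = 55 - 3 = 52$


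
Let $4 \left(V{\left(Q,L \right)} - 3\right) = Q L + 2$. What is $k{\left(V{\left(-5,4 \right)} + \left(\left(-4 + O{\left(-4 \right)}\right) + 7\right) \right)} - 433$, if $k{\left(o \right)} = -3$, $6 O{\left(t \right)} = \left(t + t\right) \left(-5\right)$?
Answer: $-436$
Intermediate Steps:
$O{\left(t \right)} = - \frac{5 t}{3}$ ($O{\left(t \right)} = \frac{\left(t + t\right) \left(-5\right)}{6} = \frac{2 t \left(-5\right)}{6} = \frac{\left(-10\right) t}{6} = - \frac{5 t}{3}$)
$V{\left(Q,L \right)} = \frac{7}{2} + \frac{L Q}{4}$ ($V{\left(Q,L \right)} = 3 + \frac{Q L + 2}{4} = 3 + \frac{L Q + 2}{4} = 3 + \frac{2 + L Q}{4} = 3 + \left(\frac{1}{2} + \frac{L Q}{4}\right) = \frac{7}{2} + \frac{L Q}{4}$)
$k{\left(V{\left(-5,4 \right)} + \left(\left(-4 + O{\left(-4 \right)}\right) + 7\right) \right)} - 433 = -3 - 433 = -436$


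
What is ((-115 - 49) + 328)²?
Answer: 26896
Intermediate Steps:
((-115 - 49) + 328)² = (-164 + 328)² = 164² = 26896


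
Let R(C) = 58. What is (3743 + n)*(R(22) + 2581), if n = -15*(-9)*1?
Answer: 10234042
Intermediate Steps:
n = 135 (n = 135*1 = 135)
(3743 + n)*(R(22) + 2581) = (3743 + 135)*(58 + 2581) = 3878*2639 = 10234042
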